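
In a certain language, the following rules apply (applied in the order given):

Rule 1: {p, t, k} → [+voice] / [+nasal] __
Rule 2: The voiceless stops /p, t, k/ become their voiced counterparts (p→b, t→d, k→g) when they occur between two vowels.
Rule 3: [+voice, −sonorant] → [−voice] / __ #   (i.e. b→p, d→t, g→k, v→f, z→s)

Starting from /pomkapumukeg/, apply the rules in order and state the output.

Rule 1 (post-nasal voicing): /k/ is a voiceless stop immediately after the nasal /m/, so it voices to [g]. /pomkapumukeg/ → pomgapumukeg.
Rule 2 (intervocalic voicing): /p/ is a voiceless stop between vowels /a/ and /u/, so it voices to [b]. /k/ is a voiceless stop between vowels /u/ and /e/, so it voices to [g]. /pomgapumukeg/ → pomgabumugeg.
Rule 3 (final devoicing): /g/ is a voiced obstruent in word-final position, so it devoices to [k]. /pomgabumugeg/ → pomgabumugek.

pomgabumugek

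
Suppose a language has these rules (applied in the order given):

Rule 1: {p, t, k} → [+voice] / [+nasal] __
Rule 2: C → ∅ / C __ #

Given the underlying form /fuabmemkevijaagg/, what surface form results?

Rule 1 (post-nasal voicing): /k/ is a voiceless stop immediately after the nasal /m/, so it voices to [g]. /fuabmemkevijaagg/ → fuabmemgevijaagg.
Rule 2 (final cluster simplification): /g/ is the second consonant of a word-final cluster /gg/, so it deletes. /fuabmemgevijaagg/ → fuabmemgevijaag.

fuabmemgevijaag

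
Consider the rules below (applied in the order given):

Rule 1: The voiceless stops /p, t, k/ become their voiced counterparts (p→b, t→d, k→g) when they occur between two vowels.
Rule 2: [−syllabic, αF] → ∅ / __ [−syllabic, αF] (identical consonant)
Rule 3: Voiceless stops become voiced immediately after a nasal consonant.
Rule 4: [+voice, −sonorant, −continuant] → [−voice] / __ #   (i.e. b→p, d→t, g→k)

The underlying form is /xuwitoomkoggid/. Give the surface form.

Rule 1 (intervocalic voicing): /t/ is a voiceless stop between vowels /i/ and /o/, so it voices to [d]. /xuwitoomkoggid/ → xuwidoomkoggid.
Rule 2 (degemination): /gg/ is a geminate; the first /g/ deletes. /xuwidoomkoggid/ → xuwidoomkogid.
Rule 3 (post-nasal voicing): /k/ is a voiceless stop immediately after the nasal /m/, so it voices to [g]. /xuwidoomkogid/ → xuwidoomgogid.
Rule 4 (final devoicing): /d/ is a voiced stop in word-final position, so it devoices to [t]. /xuwidoomgogid/ → xuwidoomgogit.

xuwidoomgogit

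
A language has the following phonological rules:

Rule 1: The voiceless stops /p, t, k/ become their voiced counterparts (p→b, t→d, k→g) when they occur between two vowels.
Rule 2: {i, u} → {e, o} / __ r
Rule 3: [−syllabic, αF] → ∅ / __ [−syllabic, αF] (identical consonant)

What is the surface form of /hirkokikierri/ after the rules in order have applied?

herkogigieri

Rule 1 (intervocalic voicing): /k/ is a voiceless stop between vowels /o/ and /i/, so it voices to [g]. /k/ is a voiceless stop between vowels /i/ and /i/, so it voices to [g]. /hirkokikierri/ → hirkogigierri.
Rule 2 (pre-rhotic lowering): /i/ is a high vowel immediately before /r/, so it lowers to [e]. /hirkogigierri/ → herkogigierri.
Rule 3 (degemination): /rr/ is a geminate; the first /r/ deletes. /herkogigierri/ → herkogigieri.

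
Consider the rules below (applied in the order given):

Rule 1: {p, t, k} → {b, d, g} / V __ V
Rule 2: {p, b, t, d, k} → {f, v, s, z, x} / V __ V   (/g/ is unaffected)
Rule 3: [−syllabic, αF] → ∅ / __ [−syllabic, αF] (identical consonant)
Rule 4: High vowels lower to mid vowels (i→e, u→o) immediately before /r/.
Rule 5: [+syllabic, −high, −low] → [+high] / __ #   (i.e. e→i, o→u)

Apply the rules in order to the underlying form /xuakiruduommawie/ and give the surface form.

xuageruzuomawii

Rule 1 (intervocalic voicing): /k/ is a voiceless stop between vowels /a/ and /i/, so it voices to [g]. /xuakiruduommawie/ → xuagiruduommawie.
Rule 2 (intervocalic spirantization): /d/ is a stop between vowels /u/ and /u/, so it spirantizes to the fricative [z]. /xuagiruduommawie/ → xuagiruzuommawie.
Rule 3 (degemination): /mm/ is a geminate; the first /m/ deletes. /xuagiruzuommawie/ → xuagiruzuomawie.
Rule 4 (pre-rhotic lowering): /i/ is a high vowel immediately before /r/, so it lowers to [e]. /xuagiruzuomawie/ → xuageruzuomawie.
Rule 5 (final vowel raising): /e/ is a mid vowel in word-final position, so it raises to [i]. /xuageruzuomawie/ → xuageruzuomawii.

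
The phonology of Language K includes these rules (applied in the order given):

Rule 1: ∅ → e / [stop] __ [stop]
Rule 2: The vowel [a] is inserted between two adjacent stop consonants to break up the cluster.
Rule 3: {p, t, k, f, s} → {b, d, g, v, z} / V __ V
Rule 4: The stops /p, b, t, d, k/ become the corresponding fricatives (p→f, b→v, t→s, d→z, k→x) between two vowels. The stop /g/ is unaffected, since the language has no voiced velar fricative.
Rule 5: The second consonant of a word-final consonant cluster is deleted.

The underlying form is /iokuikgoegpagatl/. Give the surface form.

ioguigegoegevagat

Rule 1 (stop-cluster e-epenthesis): /k/ and /g/ form a stop–stop cluster, so [e] is inserted between them. /g/ and /p/ form a stop–stop cluster, so [e] is inserted between them. /iokuikgoegpagatl/ → iokuikegoegepagatl.
Rule 2 (stop-cluster a-epenthesis): no segment meets the environment; /iokuikegoegepagatl/ is unchanged.
Rule 3 (intervocalic voicing): /k/ is a voiceless obstruent between vowels /o/ and /u/, so it voices to [g]. /k/ is a voiceless obstruent between vowels /i/ and /e/, so it voices to [g]. /p/ is a voiceless obstruent between vowels /e/ and /a/, so it voices to [b]. /iokuikegoegepagatl/ → ioguigegoegebagatl.
Rule 4 (intervocalic spirantization): /b/ is a stop between vowels /e/ and /a/, so it spirantizes to the fricative [v]. /ioguigegoegebagatl/ → ioguigegoegevagatl.
Rule 5 (final cluster simplification): /l/ is the second consonant of a word-final cluster /tl/, so it deletes. /ioguigegoegevagatl/ → ioguigegoegevagat.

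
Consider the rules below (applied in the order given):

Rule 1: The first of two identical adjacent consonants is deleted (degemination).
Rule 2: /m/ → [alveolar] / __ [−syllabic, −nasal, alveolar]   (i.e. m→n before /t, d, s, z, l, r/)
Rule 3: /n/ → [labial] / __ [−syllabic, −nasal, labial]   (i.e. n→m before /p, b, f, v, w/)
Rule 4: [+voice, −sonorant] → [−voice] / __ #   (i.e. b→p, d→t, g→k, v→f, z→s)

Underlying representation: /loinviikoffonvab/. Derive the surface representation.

loimviikofomvap

Rule 1 (degemination): /ff/ is a geminate; the first /f/ deletes. /loinviikoffonvab/ → loinviikofonvab.
Rule 2 (nasal place assimilation): no segment meets the environment; /loinviikofonvab/ is unchanged.
Rule 3 (nasal place assimilation): /n/ precedes the labial consonant /v/, so it assimilates in place to [m]. /n/ precedes the labial consonant /v/, so it assimilates in place to [m]. /loinviikofonvab/ → loimviikofomvab.
Rule 4 (final devoicing): /b/ is a voiced obstruent in word-final position, so it devoices to [p]. /loimviikofomvab/ → loimviikofomvap.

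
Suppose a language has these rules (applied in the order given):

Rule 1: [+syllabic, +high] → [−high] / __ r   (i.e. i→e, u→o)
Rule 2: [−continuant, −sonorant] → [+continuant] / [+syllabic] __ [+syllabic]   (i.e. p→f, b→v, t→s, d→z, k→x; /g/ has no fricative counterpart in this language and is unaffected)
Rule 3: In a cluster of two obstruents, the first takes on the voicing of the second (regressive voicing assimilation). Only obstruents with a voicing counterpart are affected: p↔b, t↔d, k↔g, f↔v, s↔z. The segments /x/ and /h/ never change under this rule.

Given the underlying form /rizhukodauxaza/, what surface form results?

Rule 1 (pre-rhotic lowering): no segment meets the environment; /rizhukodauxaza/ is unchanged.
Rule 2 (intervocalic spirantization): /k/ is a stop between vowels /u/ and /o/, so it spirantizes to the fricative [x]. /d/ is a stop between vowels /o/ and /a/, so it spirantizes to the fricative [z]. /rizhukodauxaza/ → rizhuxozauxaza.
Rule 3 (regressive voicing assimilation): /z/ precedes the voiceless obstruent /h/, so it devoices to [s] by assimilation. /rizhuxozauxaza/ → rishuxozauxaza.

rishuxozauxaza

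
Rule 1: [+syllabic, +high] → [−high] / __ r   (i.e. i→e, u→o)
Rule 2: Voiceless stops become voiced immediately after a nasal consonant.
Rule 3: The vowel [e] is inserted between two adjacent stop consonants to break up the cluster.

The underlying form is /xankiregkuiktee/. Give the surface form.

Rule 1 (pre-rhotic lowering): /i/ is a high vowel immediately before /r/, so it lowers to [e]. /xankiregkuiktee/ → xankeregkuiktee.
Rule 2 (post-nasal voicing): /k/ is a voiceless stop immediately after the nasal /n/, so it voices to [g]. /xankeregkuiktee/ → xangeregkuiktee.
Rule 3 (stop-cluster e-epenthesis): /g/ and /k/ form a stop–stop cluster, so [e] is inserted between them. /k/ and /t/ form a stop–stop cluster, so [e] is inserted between them. /xangeregkuiktee/ → xangeregekuiketee.

xangeregekuiketee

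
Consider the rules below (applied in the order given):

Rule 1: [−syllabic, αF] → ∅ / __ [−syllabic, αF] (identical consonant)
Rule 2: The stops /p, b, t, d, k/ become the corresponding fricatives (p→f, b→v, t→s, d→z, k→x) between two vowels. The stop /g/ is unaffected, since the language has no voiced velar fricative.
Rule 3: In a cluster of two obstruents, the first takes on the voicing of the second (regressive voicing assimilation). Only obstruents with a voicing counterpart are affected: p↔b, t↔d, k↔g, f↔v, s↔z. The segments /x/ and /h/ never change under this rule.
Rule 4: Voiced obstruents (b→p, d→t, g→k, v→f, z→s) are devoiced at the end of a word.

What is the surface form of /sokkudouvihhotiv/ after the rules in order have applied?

Rule 1 (degemination): /kk/ is a geminate; the first /k/ deletes. /hh/ is a geminate; the first /h/ deletes. /sokkudouvihhotiv/ → sokudouvihotiv.
Rule 2 (intervocalic spirantization): /k/ is a stop between vowels /o/ and /u/, so it spirantizes to the fricative [x]. /d/ is a stop between vowels /u/ and /o/, so it spirantizes to the fricative [z]. /t/ is a stop between vowels /o/ and /i/, so it spirantizes to the fricative [s]. /sokudouvihotiv/ → soxuzouvihosiv.
Rule 3 (regressive voicing assimilation): no segment meets the environment; /soxuzouvihosiv/ is unchanged.
Rule 4 (final devoicing): /v/ is a voiced obstruent in word-final position, so it devoices to [f]. /soxuzouvihosiv/ → soxuzouvihosif.

soxuzouvihosif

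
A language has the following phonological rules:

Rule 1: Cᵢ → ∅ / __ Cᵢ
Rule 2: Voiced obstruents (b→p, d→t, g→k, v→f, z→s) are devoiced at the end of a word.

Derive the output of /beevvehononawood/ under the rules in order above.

Rule 1 (degemination): /vv/ is a geminate; the first /v/ deletes. /beevvehononawood/ → beevehononawood.
Rule 2 (final devoicing): /d/ is a voiced obstruent in word-final position, so it devoices to [t]. /beevehononawood/ → beevehononawoot.

beevehononawoot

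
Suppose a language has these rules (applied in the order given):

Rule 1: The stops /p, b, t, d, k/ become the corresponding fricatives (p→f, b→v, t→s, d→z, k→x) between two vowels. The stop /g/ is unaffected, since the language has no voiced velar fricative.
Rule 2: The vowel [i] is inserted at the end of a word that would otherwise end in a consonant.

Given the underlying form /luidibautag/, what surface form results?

luizivausagi

Rule 1 (intervocalic spirantization): /d/ is a stop between vowels /i/ and /i/, so it spirantizes to the fricative [z]. /b/ is a stop between vowels /i/ and /a/, so it spirantizes to the fricative [v]. /t/ is a stop between vowels /u/ and /a/, so it spirantizes to the fricative [s]. /luidibautag/ → luizivausag.
Rule 2 (final i-epenthesis): the form ends in the consonant /g/, so [i] is inserted word-finally. /luizivausag/ → luizivausagi.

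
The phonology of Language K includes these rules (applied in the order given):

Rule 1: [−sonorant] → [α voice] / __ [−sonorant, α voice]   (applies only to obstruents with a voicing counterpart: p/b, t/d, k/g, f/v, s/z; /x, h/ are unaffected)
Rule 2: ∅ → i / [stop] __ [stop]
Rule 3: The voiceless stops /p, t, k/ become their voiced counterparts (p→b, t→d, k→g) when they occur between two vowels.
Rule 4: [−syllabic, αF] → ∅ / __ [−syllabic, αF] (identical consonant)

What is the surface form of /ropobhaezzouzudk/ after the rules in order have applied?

Rule 1 (regressive voicing assimilation): /b/ precedes the voiceless obstruent /h/, so it devoices to [p] by assimilation. /d/ precedes the voiceless obstruent /k/, so it devoices to [t] by assimilation. /ropobhaezzouzudk/ → ropophaezzouzutk.
Rule 2 (stop-cluster i-epenthesis): /t/ and /k/ form a stop–stop cluster, so [i] is inserted between them. /ropophaezzouzutk/ → ropophaezzouzutik.
Rule 3 (intervocalic voicing): /p/ is a voiceless stop between vowels /o/ and /o/, so it voices to [b]. /t/ is a voiceless stop between vowels /u/ and /i/, so it voices to [d]. /ropophaezzouzutik/ → robophaezzouzudik.
Rule 4 (degemination): /zz/ is a geminate; the first /z/ deletes. /robophaezzouzudik/ → robophaezouzudik.

robophaezouzudik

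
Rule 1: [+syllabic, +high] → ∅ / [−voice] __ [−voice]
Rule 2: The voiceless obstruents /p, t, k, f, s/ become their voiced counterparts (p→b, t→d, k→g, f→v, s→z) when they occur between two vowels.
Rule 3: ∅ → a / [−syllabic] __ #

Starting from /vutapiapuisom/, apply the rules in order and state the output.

Rule 1 (high vowel syncope): no segment meets the environment; /vutapiapuisom/ is unchanged.
Rule 2 (intervocalic voicing): /t/ is a voiceless obstruent between vowels /u/ and /a/, so it voices to [d]. /p/ is a voiceless obstruent between vowels /a/ and /i/, so it voices to [b]. /p/ is a voiceless obstruent between vowels /a/ and /u/, so it voices to [b]. /s/ is a voiceless obstruent between vowels /i/ and /o/, so it voices to [z]. /vutapiapuisom/ → vudabiabuizom.
Rule 3 (final a-epenthesis): the form ends in the consonant /m/, so [a] is inserted word-finally. /vudabiabuizom/ → vudabiabuizoma.

vudabiabuizoma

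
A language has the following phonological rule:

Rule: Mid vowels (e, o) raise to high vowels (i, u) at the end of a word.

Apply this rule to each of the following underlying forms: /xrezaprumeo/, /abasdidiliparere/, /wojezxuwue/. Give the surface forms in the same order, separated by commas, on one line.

/xrezaprumeo/: /o/ is a mid vowel in word-final position, so it raises to [u]. → [xrezaprumeu].
/abasdidiliparere/: /e/ is a mid vowel in word-final position, so it raises to [i]. → [abasdidilipareri].
/wojezxuwue/: /e/ is a mid vowel in word-final position, so it raises to [i]. → [wojezxuwui].

xrezaprumeu, abasdidilipareri, wojezxuwui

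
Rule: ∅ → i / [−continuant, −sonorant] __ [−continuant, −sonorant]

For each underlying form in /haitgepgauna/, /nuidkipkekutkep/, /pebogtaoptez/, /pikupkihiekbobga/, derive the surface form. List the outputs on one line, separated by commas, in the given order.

haitigepigauna, nuidikipikekutikep, pebogitaopitez, pikupikihiekibobiga

/haitgepgauna/: /t/ and /g/ form a stop–stop cluster, so [i] is inserted between them. /p/ and /g/ form a stop–stop cluster, so [i] is inserted between them. → [haitigepigauna].
/nuidkipkekutkep/: /d/ and /k/ form a stop–stop cluster, so [i] is inserted between them. /p/ and /k/ form a stop–stop cluster, so [i] is inserted between them. /t/ and /k/ form a stop–stop cluster, so [i] is inserted between them. → [nuidikipikekutikep].
/pebogtaoptez/: /g/ and /t/ form a stop–stop cluster, so [i] is inserted between them. /p/ and /t/ form a stop–stop cluster, so [i] is inserted between them. → [pebogitaopitez].
/pikupkihiekbobga/: /p/ and /k/ form a stop–stop cluster, so [i] is inserted between them. /k/ and /b/ form a stop–stop cluster, so [i] is inserted between them. /b/ and /g/ form a stop–stop cluster, so [i] is inserted between them. → [pikupikihiekibobiga].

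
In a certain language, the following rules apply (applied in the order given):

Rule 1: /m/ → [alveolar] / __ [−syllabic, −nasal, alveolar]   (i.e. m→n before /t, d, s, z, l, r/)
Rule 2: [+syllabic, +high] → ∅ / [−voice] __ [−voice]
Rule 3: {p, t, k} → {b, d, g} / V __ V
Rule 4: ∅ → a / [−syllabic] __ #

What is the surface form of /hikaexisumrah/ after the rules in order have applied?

hkaexsunraha

Rule 1 (nasal place assimilation): /m/ precedes the alveolar consonant /r/, so it assimilates in place to [n]. /hikaexisumrah/ → hikaexisunrah.
Rule 2 (high vowel syncope): /i/ is a high vowel flanked by voiceless consonants /h/ and /k/, so it deletes. /i/ is a high vowel flanked by voiceless consonants /x/ and /s/, so it deletes. /hikaexisunrah/ → hkaexsunrah.
Rule 3 (intervocalic voicing): no segment meets the environment; /hkaexsunrah/ is unchanged.
Rule 4 (final a-epenthesis): the form ends in the consonant /h/, so [a] is inserted word-finally. /hkaexsunrah/ → hkaexsunraha.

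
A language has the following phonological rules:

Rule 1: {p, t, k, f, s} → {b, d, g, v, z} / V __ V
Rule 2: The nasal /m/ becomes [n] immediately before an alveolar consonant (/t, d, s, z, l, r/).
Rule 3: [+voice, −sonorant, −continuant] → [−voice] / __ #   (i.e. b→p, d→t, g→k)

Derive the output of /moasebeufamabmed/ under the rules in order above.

Rule 1 (intervocalic voicing): /s/ is a voiceless obstruent between vowels /a/ and /e/, so it voices to [z]. /f/ is a voiceless obstruent between vowels /u/ and /a/, so it voices to [v]. /moasebeufamabmed/ → moazebeuvamabmed.
Rule 2 (nasal place assimilation): no segment meets the environment; /moazebeuvamabmed/ is unchanged.
Rule 3 (final devoicing): /d/ is a voiced stop in word-final position, so it devoices to [t]. /moazebeuvamabmed/ → moazebeuvamabmet.

moazebeuvamabmet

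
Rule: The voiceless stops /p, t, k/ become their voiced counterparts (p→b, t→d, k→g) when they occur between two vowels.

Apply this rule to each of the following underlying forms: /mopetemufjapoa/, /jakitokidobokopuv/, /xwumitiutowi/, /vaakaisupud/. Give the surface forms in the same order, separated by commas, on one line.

/mopetemufjapoa/: /p/ is a voiceless stop between vowels /o/ and /e/, so it voices to [b]. /t/ is a voiceless stop between vowels /e/ and /e/, so it voices to [d]. /p/ is a voiceless stop between vowels /a/ and /o/, so it voices to [b]. → [mobedemufjaboa].
/jakitokidobokopuv/: /k/ is a voiceless stop between vowels /a/ and /i/, so it voices to [g]. /t/ is a voiceless stop between vowels /i/ and /o/, so it voices to [d]. /k/ is a voiceless stop between vowels /o/ and /i/, so it voices to [g]. /k/ is a voiceless stop between vowels /o/ and /o/, so it voices to [g]. /p/ is a voiceless stop between vowels /o/ and /u/, so it voices to [b]. → [jagidogidobogobuv].
/xwumitiutowi/: /t/ is a voiceless stop between vowels /i/ and /i/, so it voices to [d]. /t/ is a voiceless stop between vowels /u/ and /o/, so it voices to [d]. → [xwumidiudowi].
/vaakaisupud/: /k/ is a voiceless stop between vowels /a/ and /a/, so it voices to [g]. /p/ is a voiceless stop between vowels /u/ and /u/, so it voices to [b]. → [vaagaisubud].

mobedemufjaboa, jagidogidobogobuv, xwumidiudowi, vaagaisubud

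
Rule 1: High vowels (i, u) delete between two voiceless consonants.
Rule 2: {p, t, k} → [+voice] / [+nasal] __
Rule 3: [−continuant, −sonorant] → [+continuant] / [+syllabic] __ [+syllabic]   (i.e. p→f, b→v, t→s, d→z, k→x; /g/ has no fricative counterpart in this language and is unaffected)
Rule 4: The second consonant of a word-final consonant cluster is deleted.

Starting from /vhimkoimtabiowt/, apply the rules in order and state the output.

Rule 1 (high vowel syncope): no segment meets the environment; /vhimkoimtabiowt/ is unchanged.
Rule 2 (post-nasal voicing): /k/ is a voiceless stop immediately after the nasal /m/, so it voices to [g]. /t/ is a voiceless stop immediately after the nasal /m/, so it voices to [d]. /vhimkoimtabiowt/ → vhimgoimdabiowt.
Rule 3 (intervocalic spirantization): /b/ is a stop between vowels /a/ and /i/, so it spirantizes to the fricative [v]. /vhimgoimdabiowt/ → vhimgoimdaviowt.
Rule 4 (final cluster simplification): /t/ is the second consonant of a word-final cluster /wt/, so it deletes. /vhimgoimdaviowt/ → vhimgoimdaviow.

vhimgoimdaviow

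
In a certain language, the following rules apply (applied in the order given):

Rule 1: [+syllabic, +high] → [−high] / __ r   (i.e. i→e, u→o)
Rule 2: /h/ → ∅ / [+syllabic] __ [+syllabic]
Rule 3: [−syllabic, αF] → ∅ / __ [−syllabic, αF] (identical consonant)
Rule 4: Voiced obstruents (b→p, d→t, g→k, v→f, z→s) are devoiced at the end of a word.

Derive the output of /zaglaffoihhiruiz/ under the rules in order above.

zaglafoiheruis

Rule 1 (pre-rhotic lowering): /i/ is a high vowel immediately before /r/, so it lowers to [e]. /zaglaffoihhiruiz/ → zaglaffoihheruiz.
Rule 2 (intervocalic h-deletion): no segment meets the environment; /zaglaffoihheruiz/ is unchanged.
Rule 3 (degemination): /ff/ is a geminate; the first /f/ deletes. /hh/ is a geminate; the first /h/ deletes. /zaglaffoihheruiz/ → zaglafoiheruiz.
Rule 4 (final devoicing): /z/ is a voiced obstruent in word-final position, so it devoices to [s]. /zaglafoiheruiz/ → zaglafoiheruis.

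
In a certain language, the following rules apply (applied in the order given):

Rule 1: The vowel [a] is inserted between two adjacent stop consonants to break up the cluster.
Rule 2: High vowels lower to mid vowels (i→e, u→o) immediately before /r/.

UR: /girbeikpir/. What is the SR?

gerbeikaper

Rule 1 (stop-cluster a-epenthesis): /k/ and /p/ form a stop–stop cluster, so [a] is inserted between them. /girbeikpir/ → girbeikapir.
Rule 2 (pre-rhotic lowering): /i/ is a high vowel immediately before /r/, so it lowers to [e]. /i/ is a high vowel immediately before /r/, so it lowers to [e]. /girbeikapir/ → gerbeikaper.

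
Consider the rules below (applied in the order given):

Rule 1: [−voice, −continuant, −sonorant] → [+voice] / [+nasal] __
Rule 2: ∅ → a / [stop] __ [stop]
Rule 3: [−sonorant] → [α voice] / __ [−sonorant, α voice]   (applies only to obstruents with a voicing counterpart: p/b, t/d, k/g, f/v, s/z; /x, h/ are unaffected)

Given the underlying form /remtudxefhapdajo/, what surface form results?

remdutxefhapadajo

Rule 1 (post-nasal voicing): /t/ is a voiceless stop immediately after the nasal /m/, so it voices to [d]. /remtudxefhapdajo/ → remdudxefhapdajo.
Rule 2 (stop-cluster a-epenthesis): /p/ and /d/ form a stop–stop cluster, so [a] is inserted between them. /remdudxefhapdajo/ → remdudxefhapadajo.
Rule 3 (regressive voicing assimilation): /d/ precedes the voiceless obstruent /x/, so it devoices to [t] by assimilation. /remdudxefhapadajo/ → remdutxefhapadajo.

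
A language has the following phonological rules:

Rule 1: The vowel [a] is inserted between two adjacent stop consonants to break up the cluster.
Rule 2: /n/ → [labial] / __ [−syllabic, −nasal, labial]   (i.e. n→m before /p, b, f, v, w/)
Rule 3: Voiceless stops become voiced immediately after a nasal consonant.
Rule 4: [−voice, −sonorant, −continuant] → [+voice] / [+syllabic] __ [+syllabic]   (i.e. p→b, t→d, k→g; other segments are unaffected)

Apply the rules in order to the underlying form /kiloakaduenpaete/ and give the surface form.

kiloagaduembaede

Rule 1 (stop-cluster a-epenthesis): no segment meets the environment; /kiloakaduenpaete/ is unchanged.
Rule 2 (nasal place assimilation): /n/ precedes the labial consonant /p/, so it assimilates in place to [m]. /kiloakaduenpaete/ → kiloakaduempaete.
Rule 3 (post-nasal voicing): /p/ is a voiceless stop immediately after the nasal /m/, so it voices to [b]. /kiloakaduempaete/ → kiloakaduembaete.
Rule 4 (intervocalic voicing): /k/ is a voiceless stop between vowels /a/ and /a/, so it voices to [g]. /t/ is a voiceless stop between vowels /e/ and /e/, so it voices to [d]. /kiloakaduembaete/ → kiloagaduembaede.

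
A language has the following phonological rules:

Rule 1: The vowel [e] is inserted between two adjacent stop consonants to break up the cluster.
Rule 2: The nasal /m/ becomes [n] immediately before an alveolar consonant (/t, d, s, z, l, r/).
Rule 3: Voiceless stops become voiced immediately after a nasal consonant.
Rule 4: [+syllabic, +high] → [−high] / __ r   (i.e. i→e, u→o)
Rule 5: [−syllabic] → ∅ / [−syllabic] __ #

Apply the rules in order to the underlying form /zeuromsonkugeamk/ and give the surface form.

zeoronsongugeam

Rule 1 (stop-cluster e-epenthesis): no segment meets the environment; /zeuromsonkugeamk/ is unchanged.
Rule 2 (nasal place assimilation): /m/ precedes the alveolar consonant /s/, so it assimilates in place to [n]. /zeuromsonkugeamk/ → zeuronsonkugeamk.
Rule 3 (post-nasal voicing): /k/ is a voiceless stop immediately after the nasal /n/, so it voices to [g]. /k/ is a voiceless stop immediately after the nasal /m/, so it voices to [g]. /zeuronsonkugeamk/ → zeuronsongugeamg.
Rule 4 (pre-rhotic lowering): /u/ is a high vowel immediately before /r/, so it lowers to [o]. /zeuronsongugeamg/ → zeoronsongugeamg.
Rule 5 (final cluster simplification): /g/ is the second consonant of a word-final cluster /mg/, so it deletes. /zeoronsongugeamg/ → zeoronsongugeam.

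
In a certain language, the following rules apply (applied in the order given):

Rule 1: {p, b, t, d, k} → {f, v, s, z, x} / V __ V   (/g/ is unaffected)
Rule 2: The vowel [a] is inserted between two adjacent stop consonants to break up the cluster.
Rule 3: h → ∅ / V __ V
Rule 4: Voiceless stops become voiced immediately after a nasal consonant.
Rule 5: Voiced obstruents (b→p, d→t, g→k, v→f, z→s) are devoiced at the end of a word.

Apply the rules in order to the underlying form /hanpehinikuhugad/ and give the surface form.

hanbeinixuugat

Rule 1 (intervocalic spirantization): /k/ is a stop between vowels /i/ and /u/, so it spirantizes to the fricative [x]. /hanpehinikuhugad/ → hanpehinixuhugad.
Rule 2 (stop-cluster a-epenthesis): no segment meets the environment; /hanpehinixuhugad/ is unchanged.
Rule 3 (intervocalic h-deletion): /h/ occurs between vowels /e/ and /i/, so it deletes. /h/ occurs between vowels /u/ and /u/, so it deletes. /hanpehinixuhugad/ → hanpeinixuugad.
Rule 4 (post-nasal voicing): /p/ is a voiceless stop immediately after the nasal /n/, so it voices to [b]. /hanpeinixuugad/ → hanbeinixuugad.
Rule 5 (final devoicing): /d/ is a voiced obstruent in word-final position, so it devoices to [t]. /hanbeinixuugad/ → hanbeinixuugat.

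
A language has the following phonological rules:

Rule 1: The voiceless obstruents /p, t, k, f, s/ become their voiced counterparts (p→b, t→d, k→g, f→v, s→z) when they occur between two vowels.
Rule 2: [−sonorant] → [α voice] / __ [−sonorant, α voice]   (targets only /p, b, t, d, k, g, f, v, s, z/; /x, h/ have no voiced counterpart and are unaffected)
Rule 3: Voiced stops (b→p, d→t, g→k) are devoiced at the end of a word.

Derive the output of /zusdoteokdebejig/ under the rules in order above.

Rule 1 (intervocalic voicing): /t/ is a voiceless obstruent between vowels /o/ and /e/, so it voices to [d]. /zusdoteokdebejig/ → zusdodeokdebejig.
Rule 2 (regressive voicing assimilation): /s/ precedes the voiced obstruent /d/, so it voices to [z] by assimilation. /k/ precedes the voiced obstruent /d/, so it voices to [g] by assimilation. /zusdodeokdebejig/ → zuzdodeogdebejig.
Rule 3 (final devoicing): /g/ is a voiced stop in word-final position, so it devoices to [k]. /zuzdodeogdebejig/ → zuzdodeogdebejik.

zuzdodeogdebejik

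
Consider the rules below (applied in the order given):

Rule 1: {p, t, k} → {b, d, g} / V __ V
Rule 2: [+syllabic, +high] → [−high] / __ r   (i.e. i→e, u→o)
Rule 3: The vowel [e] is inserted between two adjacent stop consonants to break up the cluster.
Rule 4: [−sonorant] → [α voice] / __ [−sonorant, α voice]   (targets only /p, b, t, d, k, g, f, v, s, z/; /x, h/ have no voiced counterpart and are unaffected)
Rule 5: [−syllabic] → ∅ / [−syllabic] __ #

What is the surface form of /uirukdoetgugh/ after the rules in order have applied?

Rule 1 (intervocalic voicing): no segment meets the environment; /uirukdoetgugh/ is unchanged.
Rule 2 (pre-rhotic lowering): /i/ is a high vowel immediately before /r/, so it lowers to [e]. /uirukdoetgugh/ → uerukdoetgugh.
Rule 3 (stop-cluster e-epenthesis): /k/ and /d/ form a stop–stop cluster, so [e] is inserted between them. /t/ and /g/ form a stop–stop cluster, so [e] is inserted between them. /uerukdoetgugh/ → uerukedoetegugh.
Rule 4 (regressive voicing assimilation): /g/ precedes the voiceless obstruent /h/, so it devoices to [k] by assimilation. /uerukedoetegugh/ → uerukedoetegukh.
Rule 5 (final cluster simplification): /h/ is the second consonant of a word-final cluster /kh/, so it deletes. /uerukedoetegukh/ → uerukedoeteguk.

uerukedoeteguk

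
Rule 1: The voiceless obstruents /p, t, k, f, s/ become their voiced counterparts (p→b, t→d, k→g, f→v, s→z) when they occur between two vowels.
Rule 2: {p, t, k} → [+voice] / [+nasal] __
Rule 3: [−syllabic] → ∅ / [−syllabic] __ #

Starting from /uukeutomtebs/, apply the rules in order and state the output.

Rule 1 (intervocalic voicing): /k/ is a voiceless obstruent between vowels /u/ and /e/, so it voices to [g]. /t/ is a voiceless obstruent between vowels /u/ and /o/, so it voices to [d]. /uukeutomtebs/ → uugeudomtebs.
Rule 2 (post-nasal voicing): /t/ is a voiceless stop immediately after the nasal /m/, so it voices to [d]. /uugeudomtebs/ → uugeudomdebs.
Rule 3 (final cluster simplification): /s/ is the second consonant of a word-final cluster /bs/, so it deletes. /uugeudomdebs/ → uugeudomdeb.

uugeudomdeb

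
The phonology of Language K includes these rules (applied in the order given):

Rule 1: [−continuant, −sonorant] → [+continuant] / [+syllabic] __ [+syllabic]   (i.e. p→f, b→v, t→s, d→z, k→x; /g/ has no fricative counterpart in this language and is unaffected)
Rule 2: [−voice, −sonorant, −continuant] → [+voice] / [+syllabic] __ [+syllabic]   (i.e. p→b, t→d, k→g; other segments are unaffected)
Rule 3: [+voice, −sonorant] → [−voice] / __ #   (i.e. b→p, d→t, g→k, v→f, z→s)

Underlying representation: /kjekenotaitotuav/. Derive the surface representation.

Rule 1 (intervocalic spirantization): /k/ is a stop between vowels /e/ and /e/, so it spirantizes to the fricative [x]. /t/ is a stop between vowels /o/ and /a/, so it spirantizes to the fricative [s]. /t/ is a stop between vowels /i/ and /o/, so it spirantizes to the fricative [s]. /t/ is a stop between vowels /o/ and /u/, so it spirantizes to the fricative [s]. /kjekenotaitotuav/ → kjexenosaisosuav.
Rule 2 (intervocalic voicing): no segment meets the environment; /kjexenosaisosuav/ is unchanged.
Rule 3 (final devoicing): /v/ is a voiced obstruent in word-final position, so it devoices to [f]. /kjexenosaisosuav/ → kjexenosaisosuaf.

kjexenosaisosuaf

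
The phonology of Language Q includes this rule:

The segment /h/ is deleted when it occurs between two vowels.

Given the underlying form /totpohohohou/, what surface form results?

totpoooou

/h/ occurs between vowels /o/ and /o/, so it deletes.
/h/ occurs between vowels /o/ and /o/, so it deletes.
/h/ occurs between vowels /o/ and /o/, so it deletes.
Surface form: [totpoooou].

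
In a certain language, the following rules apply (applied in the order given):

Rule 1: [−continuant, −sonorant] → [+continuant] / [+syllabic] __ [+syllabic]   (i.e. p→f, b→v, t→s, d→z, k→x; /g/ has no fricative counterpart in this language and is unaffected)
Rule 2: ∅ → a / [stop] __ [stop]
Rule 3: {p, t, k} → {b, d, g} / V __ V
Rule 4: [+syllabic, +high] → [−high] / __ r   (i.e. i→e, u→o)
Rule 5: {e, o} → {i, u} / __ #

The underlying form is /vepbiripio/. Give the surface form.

vebaberifiu

Rule 1 (intervocalic spirantization): /p/ is a stop between vowels /i/ and /i/, so it spirantizes to the fricative [f]. /vepbiripio/ → vepbirifio.
Rule 2 (stop-cluster a-epenthesis): /p/ and /b/ form a stop–stop cluster, so [a] is inserted between them. /vepbirifio/ → vepabirifio.
Rule 3 (intervocalic voicing): /p/ is a voiceless stop between vowels /e/ and /a/, so it voices to [b]. /vepabirifio/ → vebabirifio.
Rule 4 (pre-rhotic lowering): /i/ is a high vowel immediately before /r/, so it lowers to [e]. /vebabirifio/ → vebaberifio.
Rule 5 (final vowel raising): /o/ is a mid vowel in word-final position, so it raises to [u]. /vebaberifio/ → vebaberifiu.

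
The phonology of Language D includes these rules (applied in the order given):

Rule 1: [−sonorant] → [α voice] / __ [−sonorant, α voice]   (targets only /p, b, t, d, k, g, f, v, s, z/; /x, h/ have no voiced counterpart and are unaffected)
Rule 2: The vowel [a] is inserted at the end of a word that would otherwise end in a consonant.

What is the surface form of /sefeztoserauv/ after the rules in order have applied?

sefestoserauva

Rule 1 (regressive voicing assimilation): /z/ precedes the voiceless obstruent /t/, so it devoices to [s] by assimilation. /sefeztoserauv/ → sefestoserauv.
Rule 2 (final a-epenthesis): the form ends in the consonant /v/, so [a] is inserted word-finally. /sefestoserauv/ → sefestoserauva.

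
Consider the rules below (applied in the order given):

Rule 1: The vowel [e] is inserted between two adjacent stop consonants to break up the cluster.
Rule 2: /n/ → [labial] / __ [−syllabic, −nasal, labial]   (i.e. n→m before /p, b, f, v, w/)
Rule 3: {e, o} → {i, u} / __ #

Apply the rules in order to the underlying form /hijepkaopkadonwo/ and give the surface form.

hijepekaopekadomwu

Rule 1 (stop-cluster e-epenthesis): /p/ and /k/ form a stop–stop cluster, so [e] is inserted between them. /p/ and /k/ form a stop–stop cluster, so [e] is inserted between them. /hijepkaopkadonwo/ → hijepekaopekadonwo.
Rule 2 (nasal place assimilation): /n/ precedes the labial consonant /w/, so it assimilates in place to [m]. /hijepekaopekadonwo/ → hijepekaopekadomwo.
Rule 3 (final vowel raising): /o/ is a mid vowel in word-final position, so it raises to [u]. /hijepekaopekadomwo/ → hijepekaopekadomwu.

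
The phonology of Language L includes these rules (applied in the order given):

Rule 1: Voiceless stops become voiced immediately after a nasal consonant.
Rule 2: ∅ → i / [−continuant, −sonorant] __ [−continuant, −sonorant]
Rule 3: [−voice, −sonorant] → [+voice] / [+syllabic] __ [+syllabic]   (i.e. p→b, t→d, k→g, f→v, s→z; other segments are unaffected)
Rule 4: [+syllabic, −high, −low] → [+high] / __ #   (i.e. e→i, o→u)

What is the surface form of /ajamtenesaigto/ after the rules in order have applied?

Rule 1 (post-nasal voicing): /t/ is a voiceless stop immediately after the nasal /m/, so it voices to [d]. /ajamtenesaigto/ → ajamdenesaigto.
Rule 2 (stop-cluster i-epenthesis): /g/ and /t/ form a stop–stop cluster, so [i] is inserted between them. /ajamdenesaigto/ → ajamdenesaigito.
Rule 3 (intervocalic voicing): /s/ is a voiceless obstruent between vowels /e/ and /a/, so it voices to [z]. /t/ is a voiceless obstruent between vowels /i/ and /o/, so it voices to [d]. /ajamdenesaigito/ → ajamdenezaigido.
Rule 4 (final vowel raising): /o/ is a mid vowel in word-final position, so it raises to [u]. /ajamdenezaigido/ → ajamdenezaigidu.

ajamdenezaigidu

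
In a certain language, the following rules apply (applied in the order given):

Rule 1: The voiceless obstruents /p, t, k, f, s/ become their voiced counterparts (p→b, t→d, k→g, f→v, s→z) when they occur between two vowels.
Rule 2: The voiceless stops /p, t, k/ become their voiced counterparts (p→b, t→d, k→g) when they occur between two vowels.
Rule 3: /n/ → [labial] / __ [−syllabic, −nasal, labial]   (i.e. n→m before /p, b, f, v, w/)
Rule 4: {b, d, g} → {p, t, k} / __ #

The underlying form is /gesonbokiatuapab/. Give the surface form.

gezombogiaduabap

Rule 1 (intervocalic voicing): /s/ is a voiceless obstruent between vowels /e/ and /o/, so it voices to [z]. /k/ is a voiceless obstruent between vowels /o/ and /i/, so it voices to [g]. /t/ is a voiceless obstruent between vowels /a/ and /u/, so it voices to [d]. /p/ is a voiceless obstruent between vowels /a/ and /a/, so it voices to [b]. /gesonbokiatuapab/ → gezonbogiaduabab.
Rule 2 (intervocalic voicing): no segment meets the environment; /gezonbogiaduabab/ is unchanged.
Rule 3 (nasal place assimilation): /n/ precedes the labial consonant /b/, so it assimilates in place to [m]. /gezonbogiaduabab/ → gezombogiaduabab.
Rule 4 (final devoicing): /b/ is a voiced stop in word-final position, so it devoices to [p]. /gezombogiaduabab/ → gezombogiaduabap.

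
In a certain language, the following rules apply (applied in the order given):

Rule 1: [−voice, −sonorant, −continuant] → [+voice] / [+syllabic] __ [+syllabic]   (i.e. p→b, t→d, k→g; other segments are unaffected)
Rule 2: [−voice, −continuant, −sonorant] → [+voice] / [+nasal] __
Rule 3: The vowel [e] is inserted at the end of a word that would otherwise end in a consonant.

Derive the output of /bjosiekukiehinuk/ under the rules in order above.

Rule 1 (intervocalic voicing): /k/ is a voiceless stop between vowels /e/ and /u/, so it voices to [g]. /k/ is a voiceless stop between vowels /u/ and /i/, so it voices to [g]. /bjosiekukiehinuk/ → bjosiegugiehinuk.
Rule 2 (post-nasal voicing): no segment meets the environment; /bjosiegugiehinuk/ is unchanged.
Rule 3 (final e-epenthesis): the form ends in the consonant /k/, so [e] is inserted word-finally. /bjosiegugiehinuk/ → bjosiegugiehinuke.

bjosiegugiehinuke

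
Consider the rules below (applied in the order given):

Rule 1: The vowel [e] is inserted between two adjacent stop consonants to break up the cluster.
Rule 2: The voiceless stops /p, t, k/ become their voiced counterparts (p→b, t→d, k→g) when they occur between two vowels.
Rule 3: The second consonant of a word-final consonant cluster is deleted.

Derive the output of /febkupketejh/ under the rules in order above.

Rule 1 (stop-cluster e-epenthesis): /b/ and /k/ form a stop–stop cluster, so [e] is inserted between them. /p/ and /k/ form a stop–stop cluster, so [e] is inserted between them. /febkupketejh/ → febekupeketejh.
Rule 2 (intervocalic voicing): /k/ is a voiceless stop between vowels /e/ and /u/, so it voices to [g]. /p/ is a voiceless stop between vowels /u/ and /e/, so it voices to [b]. /k/ is a voiceless stop between vowels /e/ and /e/, so it voices to [g]. /t/ is a voiceless stop between vowels /e/ and /e/, so it voices to [d]. /febekupeketejh/ → febegubegedejh.
Rule 3 (final cluster simplification): /h/ is the second consonant of a word-final cluster /jh/, so it deletes. /febegubegedejh/ → febegubegedej.

febegubegedej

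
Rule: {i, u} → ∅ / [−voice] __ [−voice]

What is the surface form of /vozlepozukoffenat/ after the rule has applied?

vozlepozukoffenat

No segment of /vozlepozukoffenat/ meets the structural description of the rule, so the form surfaces unchanged.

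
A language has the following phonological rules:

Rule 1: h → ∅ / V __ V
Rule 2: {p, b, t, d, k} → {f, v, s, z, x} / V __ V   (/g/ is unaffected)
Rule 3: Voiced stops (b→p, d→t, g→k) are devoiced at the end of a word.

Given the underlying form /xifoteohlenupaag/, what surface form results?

Rule 1 (intervocalic h-deletion): no segment meets the environment; /xifoteohlenupaag/ is unchanged.
Rule 2 (intervocalic spirantization): /t/ is a stop between vowels /o/ and /e/, so it spirantizes to the fricative [s]. /p/ is a stop between vowels /u/ and /a/, so it spirantizes to the fricative [f]. /xifoteohlenupaag/ → xifoseohlenufaag.
Rule 3 (final devoicing): /g/ is a voiced stop in word-final position, so it devoices to [k]. /xifoseohlenufaag/ → xifoseohlenufaak.

xifoseohlenufaak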